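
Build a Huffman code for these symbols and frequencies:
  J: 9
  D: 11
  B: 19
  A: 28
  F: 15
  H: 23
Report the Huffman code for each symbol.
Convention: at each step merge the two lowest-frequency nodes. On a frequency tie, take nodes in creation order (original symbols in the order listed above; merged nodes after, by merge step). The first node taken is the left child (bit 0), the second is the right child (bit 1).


Huffman tree construction:
Step 1: Merge J(9) + D(11) = 20
Step 2: Merge F(15) + B(19) = 34
Step 3: Merge (J+D)(20) + H(23) = 43
Step 4: Merge A(28) + (F+B)(34) = 62
Step 5: Merge ((J+D)+H)(43) + (A+(F+B))(62) = 105
Read each symbol's code off the tree from the root (left child = 0, right child = 1).

Codes:
  J: 000 (length 3)
  D: 001 (length 3)
  B: 111 (length 3)
  A: 10 (length 2)
  F: 110 (length 3)
  H: 01 (length 2)
Average code length: 264/105 = 2.5143 bits/symbol


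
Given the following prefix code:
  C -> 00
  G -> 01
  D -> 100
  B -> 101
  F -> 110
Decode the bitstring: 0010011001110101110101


Decoding step by step:
Bits 00 -> C
Bits 100 -> D
Bits 110 -> F
Bits 01 -> G
Bits 110 -> F
Bits 101 -> B
Bits 110 -> F
Bits 101 -> B


Decoded message: CDFGFBFB


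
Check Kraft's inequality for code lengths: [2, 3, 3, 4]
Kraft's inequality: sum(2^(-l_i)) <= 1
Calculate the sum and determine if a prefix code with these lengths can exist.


Sum = 2^(-2) + 2^(-3) + 2^(-3) + 2^(-4)
    = 0.25 + 0.125 + 0.125 + 0.0625
    = 9/16 = 0.5625
Since 0.5625 <= 1, Kraft's inequality IS satisfied.
A prefix code with these lengths CAN exist.

Kraft sum = 0.5625. Satisfied.


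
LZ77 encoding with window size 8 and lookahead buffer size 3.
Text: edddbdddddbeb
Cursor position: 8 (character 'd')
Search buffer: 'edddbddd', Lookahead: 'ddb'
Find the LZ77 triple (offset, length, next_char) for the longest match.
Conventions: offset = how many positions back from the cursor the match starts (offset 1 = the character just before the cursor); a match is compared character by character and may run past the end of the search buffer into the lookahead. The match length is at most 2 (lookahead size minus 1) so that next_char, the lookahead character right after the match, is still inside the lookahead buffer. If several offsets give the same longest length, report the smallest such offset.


Try each offset into the search buffer:
  offset=1 (pos 7, char 'd'): match length 2
  offset=2 (pos 6, char 'd'): match length 2
  offset=3 (pos 5, char 'd'): match length 2
  offset=4 (pos 4, char 'b'): match length 0
  offset=5 (pos 3, char 'd'): match length 1
  offset=6 (pos 2, char 'd'): match length 2
  offset=7 (pos 1, char 'd'): match length 2
  offset=8 (pos 0, char 'e'): match length 0
Longest match has length 2, found at offsets 1, 2, 3, 6, 7; take the smallest, offset 1.
next_char = character at position 8 + 2 = 10 -> 'b'

Best match: offset=1, length=2 (matching 'dd' starting at position 7)
LZ77 triple: (1, 2, 'b')


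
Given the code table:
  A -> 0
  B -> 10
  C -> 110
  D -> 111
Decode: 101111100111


Decoding:
10 -> B
111 -> D
110 -> C
0 -> A
111 -> D


Result: BDCAD


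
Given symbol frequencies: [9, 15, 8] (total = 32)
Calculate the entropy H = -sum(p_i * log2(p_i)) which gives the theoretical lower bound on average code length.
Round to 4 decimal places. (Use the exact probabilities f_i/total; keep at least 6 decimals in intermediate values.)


Per-symbol terms -p_i * log2(p_i) with p_i = f_i/32:
  p = 9/32 = 0.281250: log2(p) = -1.830075, -p*log2(p) = 0.514709
  p = 15/32 = 0.468750: log2(p) = -1.093109, -p*log2(p) = 0.512395
  p = 8/32 = 0.250000: log2(p) = -2.000000, -p*log2(p) = 0.500000
H = 0.514709 + 0.512395 + 0.500000 = 1.527104

H = 1.5271 bits/symbol


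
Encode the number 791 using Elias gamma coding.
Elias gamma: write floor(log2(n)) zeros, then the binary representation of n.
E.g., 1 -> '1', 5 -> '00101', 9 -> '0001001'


num_bits = floor(log2(791)) + 1 = 10
leading_zeros = num_bits - 1 = 9
binary(791) = 1100010111

Elias gamma(791) = '000000000' + '1100010111' = 0000000001100010111 (19 bits)


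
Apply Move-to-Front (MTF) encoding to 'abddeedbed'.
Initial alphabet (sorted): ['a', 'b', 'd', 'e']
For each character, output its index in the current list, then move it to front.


MTF encoding:
'a': index 0 in ['a', 'b', 'd', 'e'] -> ['a', 'b', 'd', 'e']
'b': index 1 in ['a', 'b', 'd', 'e'] -> ['b', 'a', 'd', 'e']
'd': index 2 in ['b', 'a', 'd', 'e'] -> ['d', 'b', 'a', 'e']
'd': index 0 in ['d', 'b', 'a', 'e'] -> ['d', 'b', 'a', 'e']
'e': index 3 in ['d', 'b', 'a', 'e'] -> ['e', 'd', 'b', 'a']
'e': index 0 in ['e', 'd', 'b', 'a'] -> ['e', 'd', 'b', 'a']
'd': index 1 in ['e', 'd', 'b', 'a'] -> ['d', 'e', 'b', 'a']
'b': index 2 in ['d', 'e', 'b', 'a'] -> ['b', 'd', 'e', 'a']
'e': index 2 in ['b', 'd', 'e', 'a'] -> ['e', 'b', 'd', 'a']
'd': index 2 in ['e', 'b', 'd', 'a'] -> ['d', 'e', 'b', 'a']


Output: [0, 1, 2, 0, 3, 0, 1, 2, 2, 2]


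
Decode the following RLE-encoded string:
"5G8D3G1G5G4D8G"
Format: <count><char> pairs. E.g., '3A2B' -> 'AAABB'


Expanding each <count><char> pair:
  5G -> 'GGGGG'
  8D -> 'DDDDDDDD'
  3G -> 'GGG'
  1G -> 'G'
  5G -> 'GGGGG'
  4D -> 'DDDD'
  8G -> 'GGGGGGGG'

Decoded = GGGGGDDDDDDDDGGGGGGGGGDDDDGGGGGGGG


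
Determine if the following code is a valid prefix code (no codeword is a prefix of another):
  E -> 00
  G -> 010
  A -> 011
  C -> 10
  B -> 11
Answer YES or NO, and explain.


Checking each pair (does one codeword prefix another?):
  E='00' vs G='010': no prefix
  E='00' vs A='011': no prefix
  E='00' vs C='10': no prefix
  E='00' vs B='11': no prefix
  G='010' vs E='00': no prefix
  G='010' vs A='011': no prefix
  G='010' vs C='10': no prefix
  G='010' vs B='11': no prefix
  A='011' vs E='00': no prefix
  A='011' vs G='010': no prefix
  A='011' vs C='10': no prefix
  A='011' vs B='11': no prefix
  C='10' vs E='00': no prefix
  C='10' vs G='010': no prefix
  C='10' vs A='011': no prefix
  C='10' vs B='11': no prefix
  B='11' vs E='00': no prefix
  B='11' vs G='010': no prefix
  B='11' vs A='011': no prefix
  B='11' vs C='10': no prefix
No violation found over all pairs.

YES -- this is a valid prefix code. No codeword is a prefix of any other codeword.


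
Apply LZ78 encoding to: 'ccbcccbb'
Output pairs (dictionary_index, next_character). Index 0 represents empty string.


LZ78 encoding steps:
Dictionary: {0: ''}
Step 1: w='' (idx 0), next='c' -> output (0, 'c'), add 'c' as idx 1
Step 2: w='c' (idx 1), next='b' -> output (1, 'b'), add 'cb' as idx 2
Step 3: w='c' (idx 1), next='c' -> output (1, 'c'), add 'cc' as idx 3
Step 4: w='cb' (idx 2), next='b' -> output (2, 'b'), add 'cbb' as idx 4


Encoded: [(0, 'c'), (1, 'b'), (1, 'c'), (2, 'b')]


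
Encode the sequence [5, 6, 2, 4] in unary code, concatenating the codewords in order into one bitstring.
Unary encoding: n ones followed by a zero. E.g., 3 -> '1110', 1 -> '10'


Encode each number as n ones followed by a terminating 0:
  5 -> 111110 (6 bits)
  6 -> 1111110 (7 bits)
  2 -> 110 (3 bits)
  4 -> 11110 (5 bits)
Total length = 6 + 7 + 3 + 5 = 21 bits.

Unary([5, 6, 2, 4]) = 111110111111011011110 (21 bits)


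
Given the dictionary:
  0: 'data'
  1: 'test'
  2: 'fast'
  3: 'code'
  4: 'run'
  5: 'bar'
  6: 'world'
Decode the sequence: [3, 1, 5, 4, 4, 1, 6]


Look up each index in the dictionary:
  3 -> 'code'
  1 -> 'test'
  5 -> 'bar'
  4 -> 'run'
  4 -> 'run'
  1 -> 'test'
  6 -> 'world'

Decoded: "code test bar run run test world"


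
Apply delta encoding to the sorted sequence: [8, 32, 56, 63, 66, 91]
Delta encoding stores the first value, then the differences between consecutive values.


First value: 8
Deltas:
  32 - 8 = 24
  56 - 32 = 24
  63 - 56 = 7
  66 - 63 = 3
  91 - 66 = 25


Delta encoded: [8, 24, 24, 7, 3, 25]


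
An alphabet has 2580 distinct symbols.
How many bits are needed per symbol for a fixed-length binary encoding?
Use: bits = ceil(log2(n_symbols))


log2(2580) = 11.3332
Bracket: 2^11 = 2048 < 2580 <= 2^12 = 4096
So ceil(log2(2580)) = 12

bits = ceil(log2(2580)) = ceil(11.3332) = 12 bits


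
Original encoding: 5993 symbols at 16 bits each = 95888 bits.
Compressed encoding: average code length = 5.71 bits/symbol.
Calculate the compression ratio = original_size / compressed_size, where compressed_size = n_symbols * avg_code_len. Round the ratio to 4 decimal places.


original_size = n_symbols * orig_bits = 5993 * 16 = 95888 bits
compressed_size = n_symbols * avg_code_len = 5993 * 5.71 = 34220.03 bits
ratio = original_size / compressed_size = 95888 / 34220.03 = 2.8021

Compression ratio = 2.8021


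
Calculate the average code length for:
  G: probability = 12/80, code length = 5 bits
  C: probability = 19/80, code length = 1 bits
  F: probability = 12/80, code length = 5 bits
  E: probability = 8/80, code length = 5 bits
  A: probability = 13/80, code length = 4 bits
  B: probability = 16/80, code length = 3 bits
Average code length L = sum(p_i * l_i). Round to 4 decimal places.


Weighted contributions p_i * l_i:
  G: (12/80) * 5 = 60/80
  C: (19/80) * 1 = 19/80
  F: (12/80) * 5 = 60/80
  E: (8/80) * 5 = 40/80
  A: (13/80) * 4 = 52/80
  B: (16/80) * 3 = 48/80
Sum = (60 + 19 + 60 + 40 + 52 + 48)/80 = 279/80

L = 279/80 = 3.4875 bits/symbol


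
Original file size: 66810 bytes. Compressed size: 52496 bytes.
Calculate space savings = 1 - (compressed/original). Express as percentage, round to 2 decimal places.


ratio = compressed/original = 52496/66810 = 0.785751
savings = 1 - ratio = 1 - 0.785751 = 0.214249
as a percentage: 0.214249 * 100 = 21.42%

Space savings = 1 - 52496/66810 = 21.42%


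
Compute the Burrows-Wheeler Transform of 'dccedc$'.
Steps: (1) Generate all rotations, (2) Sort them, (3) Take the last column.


Rotations (sorted):
  0: $dccedc -> last char: c
  1: c$dcced -> last char: d
  2: ccedc$d -> last char: d
  3: cedc$dc -> last char: c
  4: dc$dcce -> last char: e
  5: dccedc$ -> last char: $
  6: edc$dcc -> last char: c


BWT = cddce$c


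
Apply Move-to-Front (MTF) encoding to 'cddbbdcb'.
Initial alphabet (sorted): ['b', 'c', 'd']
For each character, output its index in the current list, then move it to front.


MTF encoding:
'c': index 1 in ['b', 'c', 'd'] -> ['c', 'b', 'd']
'd': index 2 in ['c', 'b', 'd'] -> ['d', 'c', 'b']
'd': index 0 in ['d', 'c', 'b'] -> ['d', 'c', 'b']
'b': index 2 in ['d', 'c', 'b'] -> ['b', 'd', 'c']
'b': index 0 in ['b', 'd', 'c'] -> ['b', 'd', 'c']
'd': index 1 in ['b', 'd', 'c'] -> ['d', 'b', 'c']
'c': index 2 in ['d', 'b', 'c'] -> ['c', 'd', 'b']
'b': index 2 in ['c', 'd', 'b'] -> ['b', 'c', 'd']


Output: [1, 2, 0, 2, 0, 1, 2, 2]


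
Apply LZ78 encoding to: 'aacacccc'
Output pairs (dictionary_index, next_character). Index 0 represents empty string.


LZ78 encoding steps:
Dictionary: {0: ''}
Step 1: w='' (idx 0), next='a' -> output (0, 'a'), add 'a' as idx 1
Step 2: w='a' (idx 1), next='c' -> output (1, 'c'), add 'ac' as idx 2
Step 3: w='ac' (idx 2), next='c' -> output (2, 'c'), add 'acc' as idx 3
Step 4: w='' (idx 0), next='c' -> output (0, 'c'), add 'c' as idx 4
Step 5: w='c' (idx 4), end of input -> output (4, '')


Encoded: [(0, 'a'), (1, 'c'), (2, 'c'), (0, 'c'), (4, '')]


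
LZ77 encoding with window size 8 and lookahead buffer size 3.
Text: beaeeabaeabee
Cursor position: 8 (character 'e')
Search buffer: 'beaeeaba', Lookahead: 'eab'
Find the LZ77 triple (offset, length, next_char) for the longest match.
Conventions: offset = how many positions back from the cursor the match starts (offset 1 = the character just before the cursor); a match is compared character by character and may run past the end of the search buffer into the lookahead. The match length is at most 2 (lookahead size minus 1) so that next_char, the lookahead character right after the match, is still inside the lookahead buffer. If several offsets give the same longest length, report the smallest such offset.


Try each offset into the search buffer:
  offset=1 (pos 7, char 'a'): match length 0
  offset=2 (pos 6, char 'b'): match length 0
  offset=3 (pos 5, char 'a'): match length 0
  offset=4 (pos 4, char 'e'): match length 2
  offset=5 (pos 3, char 'e'): match length 1
  offset=6 (pos 2, char 'a'): match length 0
  offset=7 (pos 1, char 'e'): match length 2
  offset=8 (pos 0, char 'b'): match length 0
Longest match has length 2, found at offsets 4, 7; take the smallest, offset 4.
next_char = character at position 8 + 2 = 10 -> 'b'

Best match: offset=4, length=2 (matching 'ea' starting at position 4)
LZ77 triple: (4, 2, 'b')


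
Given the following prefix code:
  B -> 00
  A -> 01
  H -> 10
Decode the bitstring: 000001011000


Decoding step by step:
Bits 00 -> B
Bits 00 -> B
Bits 01 -> A
Bits 01 -> A
Bits 10 -> H
Bits 00 -> B


Decoded message: BBAAHB


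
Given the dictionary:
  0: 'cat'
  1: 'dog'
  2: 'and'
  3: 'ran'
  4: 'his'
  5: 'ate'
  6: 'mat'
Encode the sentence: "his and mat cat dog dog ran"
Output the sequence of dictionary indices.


Look up each word in the dictionary:
  'his' -> 4
  'and' -> 2
  'mat' -> 6
  'cat' -> 0
  'dog' -> 1
  'dog' -> 1
  'ran' -> 3

Encoded: [4, 2, 6, 0, 1, 1, 3]


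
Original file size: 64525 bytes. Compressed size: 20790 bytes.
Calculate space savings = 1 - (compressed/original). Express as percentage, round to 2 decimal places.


ratio = compressed/original = 20790/64525 = 0.322201
savings = 1 - ratio = 1 - 0.322201 = 0.677799
as a percentage: 0.677799 * 100 = 67.78%

Space savings = 1 - 20790/64525 = 67.78%


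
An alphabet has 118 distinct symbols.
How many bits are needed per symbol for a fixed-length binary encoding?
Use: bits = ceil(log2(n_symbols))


log2(118) = 6.8826
Bracket: 2^6 = 64 < 118 <= 2^7 = 128
So ceil(log2(118)) = 7

bits = ceil(log2(118)) = ceil(6.8826) = 7 bits


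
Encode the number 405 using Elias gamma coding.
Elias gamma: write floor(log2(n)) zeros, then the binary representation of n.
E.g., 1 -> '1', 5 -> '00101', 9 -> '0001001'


num_bits = floor(log2(405)) + 1 = 9
leading_zeros = num_bits - 1 = 8
binary(405) = 110010101

Elias gamma(405) = '00000000' + '110010101' = 00000000110010101 (17 bits)


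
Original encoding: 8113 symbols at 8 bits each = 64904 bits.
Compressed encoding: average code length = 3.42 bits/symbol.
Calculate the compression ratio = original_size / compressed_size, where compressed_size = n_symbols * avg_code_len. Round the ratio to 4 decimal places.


original_size = n_symbols * orig_bits = 8113 * 8 = 64904 bits
compressed_size = n_symbols * avg_code_len = 8113 * 3.42 = 27746.46 bits
ratio = original_size / compressed_size = 64904 / 27746.46 = 2.3392

Compression ratio = 2.3392


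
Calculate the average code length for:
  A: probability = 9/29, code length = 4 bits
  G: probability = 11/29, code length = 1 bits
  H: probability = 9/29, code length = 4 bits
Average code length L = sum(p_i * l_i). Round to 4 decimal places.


Weighted contributions p_i * l_i:
  A: (9/29) * 4 = 36/29
  G: (11/29) * 1 = 11/29
  H: (9/29) * 4 = 36/29
Sum = (36 + 11 + 36)/29 = 83/29

L = 83/29 = 2.8621 bits/symbol


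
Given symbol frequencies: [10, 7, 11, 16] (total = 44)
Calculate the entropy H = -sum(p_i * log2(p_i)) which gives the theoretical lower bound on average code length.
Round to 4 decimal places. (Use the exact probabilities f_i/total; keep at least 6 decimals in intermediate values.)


Per-symbol terms -p_i * log2(p_i) with p_i = f_i/44:
  p = 10/44 = 0.227273: log2(p) = -2.137504, -p*log2(p) = 0.485796
  p = 7/44 = 0.159091: log2(p) = -2.652077, -p*log2(p) = 0.421921
  p = 11/44 = 0.250000: log2(p) = -2.000000, -p*log2(p) = 0.500000
  p = 16/44 = 0.363636: log2(p) = -1.459432, -p*log2(p) = 0.530702
H = 0.485796 + 0.421921 + 0.500000 + 0.530702 = 1.938419

H = 1.9384 bits/symbol


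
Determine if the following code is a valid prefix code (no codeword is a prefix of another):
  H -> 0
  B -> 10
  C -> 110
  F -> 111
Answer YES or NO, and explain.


Checking each pair (does one codeword prefix another?):
  H='0' vs B='10': no prefix
  H='0' vs C='110': no prefix
  H='0' vs F='111': no prefix
  B='10' vs H='0': no prefix
  B='10' vs C='110': no prefix
  B='10' vs F='111': no prefix
  C='110' vs H='0': no prefix
  C='110' vs B='10': no prefix
  C='110' vs F='111': no prefix
  F='111' vs H='0': no prefix
  F='111' vs B='10': no prefix
  F='111' vs C='110': no prefix
No violation found over all pairs.

YES -- this is a valid prefix code. No codeword is a prefix of any other codeword.


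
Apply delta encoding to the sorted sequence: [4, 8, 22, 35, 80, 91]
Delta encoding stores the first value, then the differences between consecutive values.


First value: 4
Deltas:
  8 - 4 = 4
  22 - 8 = 14
  35 - 22 = 13
  80 - 35 = 45
  91 - 80 = 11


Delta encoded: [4, 4, 14, 13, 45, 11]


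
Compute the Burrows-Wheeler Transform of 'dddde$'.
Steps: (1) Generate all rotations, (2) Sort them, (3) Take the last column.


Rotations (sorted):
  0: $dddde -> last char: e
  1: dddde$ -> last char: $
  2: ddde$d -> last char: d
  3: dde$dd -> last char: d
  4: de$ddd -> last char: d
  5: e$dddd -> last char: d


BWT = e$dddd


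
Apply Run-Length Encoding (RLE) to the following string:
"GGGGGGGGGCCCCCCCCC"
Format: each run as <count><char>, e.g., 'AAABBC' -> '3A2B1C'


Scanning runs left to right:
  i=0: run of 'G' x 9 -> '9G'
  i=9: run of 'C' x 9 -> '9C'

RLE = 9G9C


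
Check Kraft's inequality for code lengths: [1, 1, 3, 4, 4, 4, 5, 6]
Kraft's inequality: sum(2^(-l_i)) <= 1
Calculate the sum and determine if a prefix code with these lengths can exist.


Sum = 2^(-1) + 2^(-1) + 2^(-3) + 2^(-4) + 2^(-4) + 2^(-4) + 2^(-5) + 2^(-6)
    = 0.5 + 0.5 + 0.125 + 0.0625 + 0.0625 + 0.0625 + 0.03125 + 0.015625
    = 87/64 = 1.359375
Since 1.359375 > 1, Kraft's inequality is NOT satisfied.
A prefix code with these lengths CANNOT exist.

Kraft sum = 1.359375. Not satisfied.


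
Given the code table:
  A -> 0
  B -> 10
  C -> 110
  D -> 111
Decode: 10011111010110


Decoding:
10 -> B
0 -> A
111 -> D
110 -> C
10 -> B
110 -> C


Result: BADCBC


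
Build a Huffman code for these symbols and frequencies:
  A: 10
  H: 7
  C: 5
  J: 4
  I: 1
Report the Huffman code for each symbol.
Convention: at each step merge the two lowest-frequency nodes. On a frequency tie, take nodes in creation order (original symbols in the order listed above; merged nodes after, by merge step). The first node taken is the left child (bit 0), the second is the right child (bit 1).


Huffman tree construction:
Step 1: Merge I(1) + J(4) = 5
Step 2: Merge C(5) + (I+J)(5) = 10
Step 3: Merge H(7) + A(10) = 17
Step 4: Merge (C+(I+J))(10) + (H+A)(17) = 27
Read each symbol's code off the tree from the root (left child = 0, right child = 1).

Codes:
  A: 11 (length 2)
  H: 10 (length 2)
  C: 00 (length 2)
  J: 011 (length 3)
  I: 010 (length 3)
Average code length: 59/27 = 2.1852 bits/symbol


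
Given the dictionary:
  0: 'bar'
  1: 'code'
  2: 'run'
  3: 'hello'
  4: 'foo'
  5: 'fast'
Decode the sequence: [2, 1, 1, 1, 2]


Look up each index in the dictionary:
  2 -> 'run'
  1 -> 'code'
  1 -> 'code'
  1 -> 'code'
  2 -> 'run'

Decoded: "run code code code run"


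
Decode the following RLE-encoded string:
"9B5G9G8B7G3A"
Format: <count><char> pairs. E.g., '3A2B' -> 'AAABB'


Expanding each <count><char> pair:
  9B -> 'BBBBBBBBB'
  5G -> 'GGGGG'
  9G -> 'GGGGGGGGG'
  8B -> 'BBBBBBBB'
  7G -> 'GGGGGGG'
  3A -> 'AAA'

Decoded = BBBBBBBBBGGGGGGGGGGGGGGBBBBBBBBGGGGGGGAAA


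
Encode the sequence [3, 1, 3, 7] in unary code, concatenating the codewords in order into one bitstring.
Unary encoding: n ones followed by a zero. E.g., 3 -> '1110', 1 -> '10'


Encode each number as n ones followed by a terminating 0:
  3 -> 1110 (4 bits)
  1 -> 10 (2 bits)
  3 -> 1110 (4 bits)
  7 -> 11111110 (8 bits)
Total length = 4 + 2 + 4 + 8 = 18 bits.

Unary([3, 1, 3, 7]) = 111010111011111110 (18 bits)


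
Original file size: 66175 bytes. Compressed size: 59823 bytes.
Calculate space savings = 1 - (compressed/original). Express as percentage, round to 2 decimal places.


ratio = compressed/original = 59823/66175 = 0.904012
savings = 1 - ratio = 1 - 0.904012 = 0.095988
as a percentage: 0.095988 * 100 = 9.6%

Space savings = 1 - 59823/66175 = 9.6%


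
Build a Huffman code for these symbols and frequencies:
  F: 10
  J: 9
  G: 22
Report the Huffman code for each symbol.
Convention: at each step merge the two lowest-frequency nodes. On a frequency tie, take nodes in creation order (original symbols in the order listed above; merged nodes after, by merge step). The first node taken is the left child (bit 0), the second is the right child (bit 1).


Huffman tree construction:
Step 1: Merge J(9) + F(10) = 19
Step 2: Merge (J+F)(19) + G(22) = 41
Read each symbol's code off the tree from the root (left child = 0, right child = 1).

Codes:
  F: 01 (length 2)
  J: 00 (length 2)
  G: 1 (length 1)
Average code length: 60/41 = 1.4634 bits/symbol


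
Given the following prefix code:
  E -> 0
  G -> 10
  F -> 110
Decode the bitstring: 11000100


Decoding step by step:
Bits 110 -> F
Bits 0 -> E
Bits 0 -> E
Bits 10 -> G
Bits 0 -> E


Decoded message: FEEGE


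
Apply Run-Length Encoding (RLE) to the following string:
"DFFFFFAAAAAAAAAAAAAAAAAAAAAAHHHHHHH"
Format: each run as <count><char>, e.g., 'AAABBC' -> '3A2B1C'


Scanning runs left to right:
  i=0: run of 'D' x 1 -> '1D'
  i=1: run of 'F' x 5 -> '5F'
  i=6: run of 'A' x 22 -> '22A'
  i=28: run of 'H' x 7 -> '7H'

RLE = 1D5F22A7H


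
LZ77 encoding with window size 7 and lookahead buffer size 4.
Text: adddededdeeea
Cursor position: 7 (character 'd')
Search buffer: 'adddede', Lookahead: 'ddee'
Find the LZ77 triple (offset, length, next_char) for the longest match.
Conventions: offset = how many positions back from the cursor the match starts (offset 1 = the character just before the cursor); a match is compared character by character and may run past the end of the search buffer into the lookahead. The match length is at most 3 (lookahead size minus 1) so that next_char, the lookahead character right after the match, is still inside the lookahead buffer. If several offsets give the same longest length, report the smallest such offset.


Try each offset into the search buffer:
  offset=1 (pos 6, char 'e'): match length 0
  offset=2 (pos 5, char 'd'): match length 1
  offset=3 (pos 4, char 'e'): match length 0
  offset=4 (pos 3, char 'd'): match length 1
  offset=5 (pos 2, char 'd'): match length 3
  offset=6 (pos 1, char 'd'): match length 2
  offset=7 (pos 0, char 'a'): match length 0
Longest match has length 3 at offset 5.
next_char = character at position 7 + 3 = 10 -> 'e'

Best match: offset=5, length=3 (matching 'dde' starting at position 2)
LZ77 triple: (5, 3, 'e')


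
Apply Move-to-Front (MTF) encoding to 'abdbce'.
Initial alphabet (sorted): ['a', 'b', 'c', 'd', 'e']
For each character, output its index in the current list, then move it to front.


MTF encoding:
'a': index 0 in ['a', 'b', 'c', 'd', 'e'] -> ['a', 'b', 'c', 'd', 'e']
'b': index 1 in ['a', 'b', 'c', 'd', 'e'] -> ['b', 'a', 'c', 'd', 'e']
'd': index 3 in ['b', 'a', 'c', 'd', 'e'] -> ['d', 'b', 'a', 'c', 'e']
'b': index 1 in ['d', 'b', 'a', 'c', 'e'] -> ['b', 'd', 'a', 'c', 'e']
'c': index 3 in ['b', 'd', 'a', 'c', 'e'] -> ['c', 'b', 'd', 'a', 'e']
'e': index 4 in ['c', 'b', 'd', 'a', 'e'] -> ['e', 'c', 'b', 'd', 'a']


Output: [0, 1, 3, 1, 3, 4]


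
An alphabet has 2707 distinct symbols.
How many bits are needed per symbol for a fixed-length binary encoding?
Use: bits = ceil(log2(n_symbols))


log2(2707) = 11.4025
Bracket: 2^11 = 2048 < 2707 <= 2^12 = 4096
So ceil(log2(2707)) = 12

bits = ceil(log2(2707)) = ceil(11.4025) = 12 bits


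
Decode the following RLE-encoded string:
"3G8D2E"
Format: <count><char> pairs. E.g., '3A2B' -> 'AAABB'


Expanding each <count><char> pair:
  3G -> 'GGG'
  8D -> 'DDDDDDDD'
  2E -> 'EE'

Decoded = GGGDDDDDDDDEE


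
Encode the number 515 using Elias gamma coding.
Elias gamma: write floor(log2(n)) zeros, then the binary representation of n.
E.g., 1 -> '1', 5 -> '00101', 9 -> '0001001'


num_bits = floor(log2(515)) + 1 = 10
leading_zeros = num_bits - 1 = 9
binary(515) = 1000000011

Elias gamma(515) = '000000000' + '1000000011' = 0000000001000000011 (19 bits)


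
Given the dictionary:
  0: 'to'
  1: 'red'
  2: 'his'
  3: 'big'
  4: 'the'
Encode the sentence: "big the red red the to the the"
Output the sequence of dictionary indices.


Look up each word in the dictionary:
  'big' -> 3
  'the' -> 4
  'red' -> 1
  'red' -> 1
  'the' -> 4
  'to' -> 0
  'the' -> 4
  'the' -> 4

Encoded: [3, 4, 1, 1, 4, 0, 4, 4]


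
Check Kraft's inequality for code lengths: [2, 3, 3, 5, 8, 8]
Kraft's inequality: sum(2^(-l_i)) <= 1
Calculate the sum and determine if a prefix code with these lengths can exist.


Sum = 2^(-2) + 2^(-3) + 2^(-3) + 2^(-5) + 2^(-8) + 2^(-8)
    = 0.25 + 0.125 + 0.125 + 0.03125 + 0.00390625 + 0.00390625
    = 138/256 = 0.5390625
Since 0.5390625 <= 1, Kraft's inequality IS satisfied.
A prefix code with these lengths CAN exist.

Kraft sum = 0.5390625. Satisfied.


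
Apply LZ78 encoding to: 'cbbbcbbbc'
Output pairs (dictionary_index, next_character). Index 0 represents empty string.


LZ78 encoding steps:
Dictionary: {0: ''}
Step 1: w='' (idx 0), next='c' -> output (0, 'c'), add 'c' as idx 1
Step 2: w='' (idx 0), next='b' -> output (0, 'b'), add 'b' as idx 2
Step 3: w='b' (idx 2), next='b' -> output (2, 'b'), add 'bb' as idx 3
Step 4: w='c' (idx 1), next='b' -> output (1, 'b'), add 'cb' as idx 4
Step 5: w='bb' (idx 3), next='c' -> output (3, 'c'), add 'bbc' as idx 5


Encoded: [(0, 'c'), (0, 'b'), (2, 'b'), (1, 'b'), (3, 'c')]


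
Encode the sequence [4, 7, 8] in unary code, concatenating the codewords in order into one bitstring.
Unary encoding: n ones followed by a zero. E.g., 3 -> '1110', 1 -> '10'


Encode each number as n ones followed by a terminating 0:
  4 -> 11110 (5 bits)
  7 -> 11111110 (8 bits)
  8 -> 111111110 (9 bits)
Total length = 5 + 8 + 9 = 22 bits.

Unary([4, 7, 8]) = 1111011111110111111110 (22 bits)


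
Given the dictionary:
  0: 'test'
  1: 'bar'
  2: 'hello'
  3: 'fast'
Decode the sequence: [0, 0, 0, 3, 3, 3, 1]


Look up each index in the dictionary:
  0 -> 'test'
  0 -> 'test'
  0 -> 'test'
  3 -> 'fast'
  3 -> 'fast'
  3 -> 'fast'
  1 -> 'bar'

Decoded: "test test test fast fast fast bar"


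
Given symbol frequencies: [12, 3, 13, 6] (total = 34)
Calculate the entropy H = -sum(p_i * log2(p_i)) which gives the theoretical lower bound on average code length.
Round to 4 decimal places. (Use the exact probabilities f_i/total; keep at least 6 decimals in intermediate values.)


Per-symbol terms -p_i * log2(p_i) with p_i = f_i/34:
  p = 12/34 = 0.352941: log2(p) = -1.502500, -p*log2(p) = 0.530294
  p = 3/34 = 0.088235: log2(p) = -3.502500, -p*log2(p) = 0.309044
  p = 13/34 = 0.382353: log2(p) = -1.387023, -p*log2(p) = 0.530332
  p = 6/34 = 0.176471: log2(p) = -2.502500, -p*log2(p) = 0.441618
H = 0.530294 + 0.309044 + 0.530332 + 0.441618 = 1.811288

H = 1.8113 bits/symbol


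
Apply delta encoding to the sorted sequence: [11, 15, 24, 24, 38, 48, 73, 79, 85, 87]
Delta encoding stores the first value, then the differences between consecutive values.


First value: 11
Deltas:
  15 - 11 = 4
  24 - 15 = 9
  24 - 24 = 0
  38 - 24 = 14
  48 - 38 = 10
  73 - 48 = 25
  79 - 73 = 6
  85 - 79 = 6
  87 - 85 = 2


Delta encoded: [11, 4, 9, 0, 14, 10, 25, 6, 6, 2]


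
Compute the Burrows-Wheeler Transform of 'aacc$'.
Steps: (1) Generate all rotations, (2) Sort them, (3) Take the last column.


Rotations (sorted):
  0: $aacc -> last char: c
  1: aacc$ -> last char: $
  2: acc$a -> last char: a
  3: c$aac -> last char: c
  4: cc$aa -> last char: a


BWT = c$aca


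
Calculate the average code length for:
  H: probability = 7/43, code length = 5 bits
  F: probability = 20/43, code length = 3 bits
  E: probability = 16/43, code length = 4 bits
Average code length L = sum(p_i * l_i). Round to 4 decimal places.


Weighted contributions p_i * l_i:
  H: (7/43) * 5 = 35/43
  F: (20/43) * 3 = 60/43
  E: (16/43) * 4 = 64/43
Sum = (35 + 60 + 64)/43 = 159/43

L = 159/43 = 3.6977 bits/symbol


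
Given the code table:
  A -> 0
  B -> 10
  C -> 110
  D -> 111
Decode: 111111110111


Decoding:
111 -> D
111 -> D
110 -> C
111 -> D


Result: DDCD


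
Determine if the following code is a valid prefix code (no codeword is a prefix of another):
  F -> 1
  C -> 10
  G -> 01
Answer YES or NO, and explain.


Checking each pair (does one codeword prefix another?):
  F='1' vs C='10': prefix -- VIOLATION

NO -- this is NOT a valid prefix code. F (1) is a prefix of C (10).


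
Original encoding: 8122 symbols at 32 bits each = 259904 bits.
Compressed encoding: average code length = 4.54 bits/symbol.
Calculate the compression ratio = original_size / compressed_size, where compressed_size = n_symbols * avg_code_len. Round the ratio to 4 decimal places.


original_size = n_symbols * orig_bits = 8122 * 32 = 259904 bits
compressed_size = n_symbols * avg_code_len = 8122 * 4.54 = 36873.88 bits
ratio = original_size / compressed_size = 259904 / 36873.88 = 7.0485

Compression ratio = 7.0485


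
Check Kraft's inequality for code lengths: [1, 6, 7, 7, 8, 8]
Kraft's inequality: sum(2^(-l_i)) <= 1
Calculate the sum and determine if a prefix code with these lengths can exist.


Sum = 2^(-1) + 2^(-6) + 2^(-7) + 2^(-7) + 2^(-8) + 2^(-8)
    = 0.5 + 0.015625 + 0.0078125 + 0.0078125 + 0.00390625 + 0.00390625
    = 138/256 = 0.5390625
Since 0.5390625 <= 1, Kraft's inequality IS satisfied.
A prefix code with these lengths CAN exist.

Kraft sum = 0.5390625. Satisfied.


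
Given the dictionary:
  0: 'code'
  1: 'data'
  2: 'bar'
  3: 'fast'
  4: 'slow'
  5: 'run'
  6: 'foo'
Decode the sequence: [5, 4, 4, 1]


Look up each index in the dictionary:
  5 -> 'run'
  4 -> 'slow'
  4 -> 'slow'
  1 -> 'data'

Decoded: "run slow slow data"


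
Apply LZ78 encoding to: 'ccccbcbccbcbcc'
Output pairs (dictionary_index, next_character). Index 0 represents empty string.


LZ78 encoding steps:
Dictionary: {0: ''}
Step 1: w='' (idx 0), next='c' -> output (0, 'c'), add 'c' as idx 1
Step 2: w='c' (idx 1), next='c' -> output (1, 'c'), add 'cc' as idx 2
Step 3: w='c' (idx 1), next='b' -> output (1, 'b'), add 'cb' as idx 3
Step 4: w='cb' (idx 3), next='c' -> output (3, 'c'), add 'cbc' as idx 4
Step 5: w='cbc' (idx 4), next='b' -> output (4, 'b'), add 'cbcb' as idx 5
Step 6: w='cc' (idx 2), end of input -> output (2, '')


Encoded: [(0, 'c'), (1, 'c'), (1, 'b'), (3, 'c'), (4, 'b'), (2, '')]


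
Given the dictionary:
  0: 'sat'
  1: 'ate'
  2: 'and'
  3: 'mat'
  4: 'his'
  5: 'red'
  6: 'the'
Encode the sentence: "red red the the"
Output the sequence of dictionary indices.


Look up each word in the dictionary:
  'red' -> 5
  'red' -> 5
  'the' -> 6
  'the' -> 6

Encoded: [5, 5, 6, 6]


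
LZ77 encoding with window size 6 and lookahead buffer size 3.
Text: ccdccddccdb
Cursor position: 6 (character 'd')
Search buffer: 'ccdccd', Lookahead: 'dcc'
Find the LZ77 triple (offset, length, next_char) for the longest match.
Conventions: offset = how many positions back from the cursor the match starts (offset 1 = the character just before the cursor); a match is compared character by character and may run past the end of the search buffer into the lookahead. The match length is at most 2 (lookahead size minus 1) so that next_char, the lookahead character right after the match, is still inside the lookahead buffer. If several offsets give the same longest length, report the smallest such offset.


Try each offset into the search buffer:
  offset=1 (pos 5, char 'd'): match length 1
  offset=2 (pos 4, char 'c'): match length 0
  offset=3 (pos 3, char 'c'): match length 0
  offset=4 (pos 2, char 'd'): match length 2
  offset=5 (pos 1, char 'c'): match length 0
  offset=6 (pos 0, char 'c'): match length 0
Longest match has length 2 at offset 4.
next_char = character at position 6 + 2 = 8 -> 'c'

Best match: offset=4, length=2 (matching 'dc' starting at position 2)
LZ77 triple: (4, 2, 'c')


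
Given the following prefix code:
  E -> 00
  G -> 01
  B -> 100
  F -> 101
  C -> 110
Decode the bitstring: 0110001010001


Decoding step by step:
Bits 01 -> G
Bits 100 -> B
Bits 01 -> G
Bits 01 -> G
Bits 00 -> E
Bits 01 -> G


Decoded message: GBGGEG


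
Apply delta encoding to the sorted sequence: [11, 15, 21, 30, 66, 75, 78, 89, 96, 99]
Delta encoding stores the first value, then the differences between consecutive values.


First value: 11
Deltas:
  15 - 11 = 4
  21 - 15 = 6
  30 - 21 = 9
  66 - 30 = 36
  75 - 66 = 9
  78 - 75 = 3
  89 - 78 = 11
  96 - 89 = 7
  99 - 96 = 3


Delta encoded: [11, 4, 6, 9, 36, 9, 3, 11, 7, 3]


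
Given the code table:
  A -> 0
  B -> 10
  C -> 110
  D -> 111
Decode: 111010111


Decoding:
111 -> D
0 -> A
10 -> B
111 -> D


Result: DABD


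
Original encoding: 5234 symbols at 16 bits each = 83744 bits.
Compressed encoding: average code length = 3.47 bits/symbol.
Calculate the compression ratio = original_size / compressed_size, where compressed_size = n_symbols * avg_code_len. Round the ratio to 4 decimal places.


original_size = n_symbols * orig_bits = 5234 * 16 = 83744 bits
compressed_size = n_symbols * avg_code_len = 5234 * 3.47 = 18161.98 bits
ratio = original_size / compressed_size = 83744 / 18161.98 = 4.611

Compression ratio = 4.611


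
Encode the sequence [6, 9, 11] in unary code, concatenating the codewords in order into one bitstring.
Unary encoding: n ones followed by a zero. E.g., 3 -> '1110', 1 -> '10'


Encode each number as n ones followed by a terminating 0:
  6 -> 1111110 (7 bits)
  9 -> 1111111110 (10 bits)
  11 -> 111111111110 (12 bits)
Total length = 7 + 10 + 12 = 29 bits.

Unary([6, 9, 11]) = 11111101111111110111111111110 (29 bits)


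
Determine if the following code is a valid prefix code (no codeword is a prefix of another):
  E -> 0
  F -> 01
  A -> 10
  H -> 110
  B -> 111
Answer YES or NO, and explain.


Checking each pair (does one codeword prefix another?):
  E='0' vs F='01': prefix -- VIOLATION

NO -- this is NOT a valid prefix code. E (0) is a prefix of F (01).


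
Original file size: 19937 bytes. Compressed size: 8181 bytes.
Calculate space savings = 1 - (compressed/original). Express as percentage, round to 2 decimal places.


ratio = compressed/original = 8181/19937 = 0.410343
savings = 1 - ratio = 1 - 0.410343 = 0.589657
as a percentage: 0.589657 * 100 = 58.97%

Space savings = 1 - 8181/19937 = 58.97%


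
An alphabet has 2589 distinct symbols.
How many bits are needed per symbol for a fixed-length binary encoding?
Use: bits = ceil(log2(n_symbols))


log2(2589) = 11.3382
Bracket: 2^11 = 2048 < 2589 <= 2^12 = 4096
So ceil(log2(2589)) = 12

bits = ceil(log2(2589)) = ceil(11.3382) = 12 bits


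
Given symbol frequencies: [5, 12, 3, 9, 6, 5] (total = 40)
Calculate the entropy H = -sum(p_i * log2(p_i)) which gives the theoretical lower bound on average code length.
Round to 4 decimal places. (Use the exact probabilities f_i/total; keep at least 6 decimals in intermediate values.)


Per-symbol terms -p_i * log2(p_i) with p_i = f_i/40:
  p = 5/40 = 0.125000: log2(p) = -3.000000, -p*log2(p) = 0.375000
  p = 12/40 = 0.300000: log2(p) = -1.736966, -p*log2(p) = 0.521090
  p = 3/40 = 0.075000: log2(p) = -3.736966, -p*log2(p) = 0.280272
  p = 9/40 = 0.225000: log2(p) = -2.152003, -p*log2(p) = 0.484201
  p = 6/40 = 0.150000: log2(p) = -2.736966, -p*log2(p) = 0.410545
  p = 5/40 = 0.125000: log2(p) = -3.000000, -p*log2(p) = 0.375000
H = 0.375000 + 0.521090 + 0.280272 + 0.484201 + 0.410545 + 0.375000 = 2.446108

H = 2.4461 bits/symbol


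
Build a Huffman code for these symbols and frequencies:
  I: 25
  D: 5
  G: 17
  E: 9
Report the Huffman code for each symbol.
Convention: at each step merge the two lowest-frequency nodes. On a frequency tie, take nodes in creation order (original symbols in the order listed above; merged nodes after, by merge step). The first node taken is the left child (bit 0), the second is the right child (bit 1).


Huffman tree construction:
Step 1: Merge D(5) + E(9) = 14
Step 2: Merge (D+E)(14) + G(17) = 31
Step 3: Merge I(25) + ((D+E)+G)(31) = 56
Read each symbol's code off the tree from the root (left child = 0, right child = 1).

Codes:
  I: 0 (length 1)
  D: 100 (length 3)
  G: 11 (length 2)
  E: 101 (length 3)
Average code length: 101/56 = 1.8036 bits/symbol


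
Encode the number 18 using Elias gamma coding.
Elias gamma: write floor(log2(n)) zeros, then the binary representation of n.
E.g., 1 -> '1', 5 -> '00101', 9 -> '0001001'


num_bits = floor(log2(18)) + 1 = 5
leading_zeros = num_bits - 1 = 4
binary(18) = 10010

Elias gamma(18) = '0000' + '10010' = 000010010 (9 bits)


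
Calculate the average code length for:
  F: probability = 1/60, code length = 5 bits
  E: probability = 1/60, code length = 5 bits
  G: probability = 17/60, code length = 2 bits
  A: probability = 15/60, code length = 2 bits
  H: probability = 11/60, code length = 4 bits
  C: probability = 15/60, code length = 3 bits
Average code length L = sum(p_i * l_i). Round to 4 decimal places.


Weighted contributions p_i * l_i:
  F: (1/60) * 5 = 5/60
  E: (1/60) * 5 = 5/60
  G: (17/60) * 2 = 34/60
  A: (15/60) * 2 = 30/60
  H: (11/60) * 4 = 44/60
  C: (15/60) * 3 = 45/60
Sum = (5 + 5 + 34 + 30 + 44 + 45)/60 = 163/60

L = 163/60 = 2.7167 bits/symbol


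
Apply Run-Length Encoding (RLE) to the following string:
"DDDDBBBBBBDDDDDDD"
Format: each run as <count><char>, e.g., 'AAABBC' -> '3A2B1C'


Scanning runs left to right:
  i=0: run of 'D' x 4 -> '4D'
  i=4: run of 'B' x 6 -> '6B'
  i=10: run of 'D' x 7 -> '7D'

RLE = 4D6B7D


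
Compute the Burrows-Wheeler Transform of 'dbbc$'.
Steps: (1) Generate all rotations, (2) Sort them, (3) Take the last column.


Rotations (sorted):
  0: $dbbc -> last char: c
  1: bbc$d -> last char: d
  2: bc$db -> last char: b
  3: c$dbb -> last char: b
  4: dbbc$ -> last char: $


BWT = cdbb$


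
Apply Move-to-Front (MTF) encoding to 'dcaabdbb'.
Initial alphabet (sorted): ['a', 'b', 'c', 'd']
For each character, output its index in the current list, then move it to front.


MTF encoding:
'd': index 3 in ['a', 'b', 'c', 'd'] -> ['d', 'a', 'b', 'c']
'c': index 3 in ['d', 'a', 'b', 'c'] -> ['c', 'd', 'a', 'b']
'a': index 2 in ['c', 'd', 'a', 'b'] -> ['a', 'c', 'd', 'b']
'a': index 0 in ['a', 'c', 'd', 'b'] -> ['a', 'c', 'd', 'b']
'b': index 3 in ['a', 'c', 'd', 'b'] -> ['b', 'a', 'c', 'd']
'd': index 3 in ['b', 'a', 'c', 'd'] -> ['d', 'b', 'a', 'c']
'b': index 1 in ['d', 'b', 'a', 'c'] -> ['b', 'd', 'a', 'c']
'b': index 0 in ['b', 'd', 'a', 'c'] -> ['b', 'd', 'a', 'c']


Output: [3, 3, 2, 0, 3, 3, 1, 0]


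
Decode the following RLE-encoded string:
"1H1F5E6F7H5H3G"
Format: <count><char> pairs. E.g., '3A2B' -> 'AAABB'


Expanding each <count><char> pair:
  1H -> 'H'
  1F -> 'F'
  5E -> 'EEEEE'
  6F -> 'FFFFFF'
  7H -> 'HHHHHHH'
  5H -> 'HHHHH'
  3G -> 'GGG'

Decoded = HFEEEEEFFFFFFHHHHHHHHHHHHGGG


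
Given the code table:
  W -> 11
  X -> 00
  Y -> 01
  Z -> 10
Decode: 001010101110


Decoding:
00 -> X
10 -> Z
10 -> Z
10 -> Z
11 -> W
10 -> Z


Result: XZZZWZ


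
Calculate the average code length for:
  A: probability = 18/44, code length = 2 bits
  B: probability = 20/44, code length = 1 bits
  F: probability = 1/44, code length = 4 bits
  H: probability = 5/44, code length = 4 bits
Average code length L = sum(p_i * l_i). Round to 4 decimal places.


Weighted contributions p_i * l_i:
  A: (18/44) * 2 = 36/44
  B: (20/44) * 1 = 20/44
  F: (1/44) * 4 = 4/44
  H: (5/44) * 4 = 20/44
Sum = (36 + 20 + 4 + 20)/44 = 80/44

L = 80/44 = 1.8182 bits/symbol


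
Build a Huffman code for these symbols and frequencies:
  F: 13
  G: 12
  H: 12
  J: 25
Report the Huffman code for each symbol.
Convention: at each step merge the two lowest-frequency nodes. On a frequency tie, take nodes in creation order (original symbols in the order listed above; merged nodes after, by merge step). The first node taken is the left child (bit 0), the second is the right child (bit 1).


Huffman tree construction:
Step 1: Merge G(12) + H(12) = 24
Step 2: Merge F(13) + (G+H)(24) = 37
Step 3: Merge J(25) + (F+(G+H))(37) = 62
Read each symbol's code off the tree from the root (left child = 0, right child = 1).

Codes:
  F: 10 (length 2)
  G: 110 (length 3)
  H: 111 (length 3)
  J: 0 (length 1)
Average code length: 123/62 = 1.9839 bits/symbol
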